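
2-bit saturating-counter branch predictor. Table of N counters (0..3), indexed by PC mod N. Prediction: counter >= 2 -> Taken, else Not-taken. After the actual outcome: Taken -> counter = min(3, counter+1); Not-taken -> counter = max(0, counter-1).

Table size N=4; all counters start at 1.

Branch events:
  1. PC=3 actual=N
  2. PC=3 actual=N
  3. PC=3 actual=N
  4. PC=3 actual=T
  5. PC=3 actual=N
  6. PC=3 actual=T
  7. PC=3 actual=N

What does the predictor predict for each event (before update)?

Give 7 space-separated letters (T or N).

Answer: N N N N N N N

Derivation:
Ev 1: PC=3 idx=3 pred=N actual=N -> ctr[3]=0
Ev 2: PC=3 idx=3 pred=N actual=N -> ctr[3]=0
Ev 3: PC=3 idx=3 pred=N actual=N -> ctr[3]=0
Ev 4: PC=3 idx=3 pred=N actual=T -> ctr[3]=1
Ev 5: PC=3 idx=3 pred=N actual=N -> ctr[3]=0
Ev 6: PC=3 idx=3 pred=N actual=T -> ctr[3]=1
Ev 7: PC=3 idx=3 pred=N actual=N -> ctr[3]=0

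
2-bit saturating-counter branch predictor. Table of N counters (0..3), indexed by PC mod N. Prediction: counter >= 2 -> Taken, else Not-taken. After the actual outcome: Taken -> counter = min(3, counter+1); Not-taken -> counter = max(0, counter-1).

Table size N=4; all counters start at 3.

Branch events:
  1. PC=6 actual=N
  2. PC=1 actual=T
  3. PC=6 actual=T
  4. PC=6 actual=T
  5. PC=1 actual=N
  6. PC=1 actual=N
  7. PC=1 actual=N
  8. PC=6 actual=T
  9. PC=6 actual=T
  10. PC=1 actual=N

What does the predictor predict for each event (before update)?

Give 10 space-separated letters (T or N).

Ev 1: PC=6 idx=2 pred=T actual=N -> ctr[2]=2
Ev 2: PC=1 idx=1 pred=T actual=T -> ctr[1]=3
Ev 3: PC=6 idx=2 pred=T actual=T -> ctr[2]=3
Ev 4: PC=6 idx=2 pred=T actual=T -> ctr[2]=3
Ev 5: PC=1 idx=1 pred=T actual=N -> ctr[1]=2
Ev 6: PC=1 idx=1 pred=T actual=N -> ctr[1]=1
Ev 7: PC=1 idx=1 pred=N actual=N -> ctr[1]=0
Ev 8: PC=6 idx=2 pred=T actual=T -> ctr[2]=3
Ev 9: PC=6 idx=2 pred=T actual=T -> ctr[2]=3
Ev 10: PC=1 idx=1 pred=N actual=N -> ctr[1]=0

Answer: T T T T T T N T T N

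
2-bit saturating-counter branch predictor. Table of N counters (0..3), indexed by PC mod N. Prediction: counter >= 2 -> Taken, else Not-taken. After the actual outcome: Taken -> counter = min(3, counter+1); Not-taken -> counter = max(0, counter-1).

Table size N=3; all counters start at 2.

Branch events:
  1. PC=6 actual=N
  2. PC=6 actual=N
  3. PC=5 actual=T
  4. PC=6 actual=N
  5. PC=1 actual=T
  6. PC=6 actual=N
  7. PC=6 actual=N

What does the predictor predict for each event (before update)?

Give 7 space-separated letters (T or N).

Answer: T N T N T N N

Derivation:
Ev 1: PC=6 idx=0 pred=T actual=N -> ctr[0]=1
Ev 2: PC=6 idx=0 pred=N actual=N -> ctr[0]=0
Ev 3: PC=5 idx=2 pred=T actual=T -> ctr[2]=3
Ev 4: PC=6 idx=0 pred=N actual=N -> ctr[0]=0
Ev 5: PC=1 idx=1 pred=T actual=T -> ctr[1]=3
Ev 6: PC=6 idx=0 pred=N actual=N -> ctr[0]=0
Ev 7: PC=6 idx=0 pred=N actual=N -> ctr[0]=0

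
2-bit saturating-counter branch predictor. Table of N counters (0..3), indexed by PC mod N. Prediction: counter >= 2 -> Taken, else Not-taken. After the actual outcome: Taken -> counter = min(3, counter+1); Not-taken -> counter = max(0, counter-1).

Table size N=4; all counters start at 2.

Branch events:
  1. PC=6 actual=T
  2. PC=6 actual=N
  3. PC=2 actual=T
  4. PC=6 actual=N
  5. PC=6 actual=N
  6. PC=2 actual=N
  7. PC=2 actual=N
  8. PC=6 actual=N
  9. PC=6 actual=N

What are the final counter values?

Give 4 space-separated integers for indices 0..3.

Ev 1: PC=6 idx=2 pred=T actual=T -> ctr[2]=3
Ev 2: PC=6 idx=2 pred=T actual=N -> ctr[2]=2
Ev 3: PC=2 idx=2 pred=T actual=T -> ctr[2]=3
Ev 4: PC=6 idx=2 pred=T actual=N -> ctr[2]=2
Ev 5: PC=6 idx=2 pred=T actual=N -> ctr[2]=1
Ev 6: PC=2 idx=2 pred=N actual=N -> ctr[2]=0
Ev 7: PC=2 idx=2 pred=N actual=N -> ctr[2]=0
Ev 8: PC=6 idx=2 pred=N actual=N -> ctr[2]=0
Ev 9: PC=6 idx=2 pred=N actual=N -> ctr[2]=0

Answer: 2 2 0 2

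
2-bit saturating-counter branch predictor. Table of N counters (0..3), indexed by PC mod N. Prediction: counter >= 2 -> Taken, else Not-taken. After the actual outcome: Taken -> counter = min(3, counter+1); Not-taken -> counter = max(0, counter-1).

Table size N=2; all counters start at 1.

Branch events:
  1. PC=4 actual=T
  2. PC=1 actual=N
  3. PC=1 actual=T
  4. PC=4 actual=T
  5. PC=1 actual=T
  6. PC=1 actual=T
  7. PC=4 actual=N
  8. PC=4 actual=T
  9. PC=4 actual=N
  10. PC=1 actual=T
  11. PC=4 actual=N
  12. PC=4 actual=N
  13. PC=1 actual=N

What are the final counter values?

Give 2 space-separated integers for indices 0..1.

Ev 1: PC=4 idx=0 pred=N actual=T -> ctr[0]=2
Ev 2: PC=1 idx=1 pred=N actual=N -> ctr[1]=0
Ev 3: PC=1 idx=1 pred=N actual=T -> ctr[1]=1
Ev 4: PC=4 idx=0 pred=T actual=T -> ctr[0]=3
Ev 5: PC=1 idx=1 pred=N actual=T -> ctr[1]=2
Ev 6: PC=1 idx=1 pred=T actual=T -> ctr[1]=3
Ev 7: PC=4 idx=0 pred=T actual=N -> ctr[0]=2
Ev 8: PC=4 idx=0 pred=T actual=T -> ctr[0]=3
Ev 9: PC=4 idx=0 pred=T actual=N -> ctr[0]=2
Ev 10: PC=1 idx=1 pred=T actual=T -> ctr[1]=3
Ev 11: PC=4 idx=0 pred=T actual=N -> ctr[0]=1
Ev 12: PC=4 idx=0 pred=N actual=N -> ctr[0]=0
Ev 13: PC=1 idx=1 pred=T actual=N -> ctr[1]=2

Answer: 0 2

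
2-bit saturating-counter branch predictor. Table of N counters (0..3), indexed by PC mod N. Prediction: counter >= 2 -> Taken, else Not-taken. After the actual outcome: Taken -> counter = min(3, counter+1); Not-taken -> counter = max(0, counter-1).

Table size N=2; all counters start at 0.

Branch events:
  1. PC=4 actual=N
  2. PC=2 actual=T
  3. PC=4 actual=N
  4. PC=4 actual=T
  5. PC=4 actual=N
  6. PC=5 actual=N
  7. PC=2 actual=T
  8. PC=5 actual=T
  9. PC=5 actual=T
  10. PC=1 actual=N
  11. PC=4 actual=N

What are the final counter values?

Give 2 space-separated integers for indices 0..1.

Answer: 0 1

Derivation:
Ev 1: PC=4 idx=0 pred=N actual=N -> ctr[0]=0
Ev 2: PC=2 idx=0 pred=N actual=T -> ctr[0]=1
Ev 3: PC=4 idx=0 pred=N actual=N -> ctr[0]=0
Ev 4: PC=4 idx=0 pred=N actual=T -> ctr[0]=1
Ev 5: PC=4 idx=0 pred=N actual=N -> ctr[0]=0
Ev 6: PC=5 idx=1 pred=N actual=N -> ctr[1]=0
Ev 7: PC=2 idx=0 pred=N actual=T -> ctr[0]=1
Ev 8: PC=5 idx=1 pred=N actual=T -> ctr[1]=1
Ev 9: PC=5 idx=1 pred=N actual=T -> ctr[1]=2
Ev 10: PC=1 idx=1 pred=T actual=N -> ctr[1]=1
Ev 11: PC=4 idx=0 pred=N actual=N -> ctr[0]=0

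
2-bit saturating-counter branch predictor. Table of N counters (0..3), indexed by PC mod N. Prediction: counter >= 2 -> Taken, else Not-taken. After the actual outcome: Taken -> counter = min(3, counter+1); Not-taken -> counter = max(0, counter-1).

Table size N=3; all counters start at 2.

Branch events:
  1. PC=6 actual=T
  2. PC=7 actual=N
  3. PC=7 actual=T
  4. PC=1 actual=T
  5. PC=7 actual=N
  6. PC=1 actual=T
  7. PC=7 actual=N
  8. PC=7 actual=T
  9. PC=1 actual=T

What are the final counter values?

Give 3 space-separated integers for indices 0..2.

Ev 1: PC=6 idx=0 pred=T actual=T -> ctr[0]=3
Ev 2: PC=7 idx=1 pred=T actual=N -> ctr[1]=1
Ev 3: PC=7 idx=1 pred=N actual=T -> ctr[1]=2
Ev 4: PC=1 idx=1 pred=T actual=T -> ctr[1]=3
Ev 5: PC=7 idx=1 pred=T actual=N -> ctr[1]=2
Ev 6: PC=1 idx=1 pred=T actual=T -> ctr[1]=3
Ev 7: PC=7 idx=1 pred=T actual=N -> ctr[1]=2
Ev 8: PC=7 idx=1 pred=T actual=T -> ctr[1]=3
Ev 9: PC=1 idx=1 pred=T actual=T -> ctr[1]=3

Answer: 3 3 2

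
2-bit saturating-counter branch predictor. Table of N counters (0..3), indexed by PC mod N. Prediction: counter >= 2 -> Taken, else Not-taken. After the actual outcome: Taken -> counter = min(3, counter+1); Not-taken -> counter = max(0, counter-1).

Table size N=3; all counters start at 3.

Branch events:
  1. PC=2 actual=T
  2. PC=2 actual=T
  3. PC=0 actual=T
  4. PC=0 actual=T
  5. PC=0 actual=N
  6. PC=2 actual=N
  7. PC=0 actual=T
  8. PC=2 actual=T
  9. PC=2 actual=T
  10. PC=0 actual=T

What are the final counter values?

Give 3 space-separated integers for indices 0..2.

Ev 1: PC=2 idx=2 pred=T actual=T -> ctr[2]=3
Ev 2: PC=2 idx=2 pred=T actual=T -> ctr[2]=3
Ev 3: PC=0 idx=0 pred=T actual=T -> ctr[0]=3
Ev 4: PC=0 idx=0 pred=T actual=T -> ctr[0]=3
Ev 5: PC=0 idx=0 pred=T actual=N -> ctr[0]=2
Ev 6: PC=2 idx=2 pred=T actual=N -> ctr[2]=2
Ev 7: PC=0 idx=0 pred=T actual=T -> ctr[0]=3
Ev 8: PC=2 idx=2 pred=T actual=T -> ctr[2]=3
Ev 9: PC=2 idx=2 pred=T actual=T -> ctr[2]=3
Ev 10: PC=0 idx=0 pred=T actual=T -> ctr[0]=3

Answer: 3 3 3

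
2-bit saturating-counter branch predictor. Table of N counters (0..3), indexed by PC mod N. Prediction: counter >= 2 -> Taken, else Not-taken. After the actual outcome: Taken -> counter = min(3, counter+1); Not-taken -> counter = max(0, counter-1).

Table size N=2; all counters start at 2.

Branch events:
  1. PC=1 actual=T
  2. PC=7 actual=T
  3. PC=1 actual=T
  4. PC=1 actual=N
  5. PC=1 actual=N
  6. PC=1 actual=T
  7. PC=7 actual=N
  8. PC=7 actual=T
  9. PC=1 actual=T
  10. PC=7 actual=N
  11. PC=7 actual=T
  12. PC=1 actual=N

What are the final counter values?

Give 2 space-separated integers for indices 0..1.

Ev 1: PC=1 idx=1 pred=T actual=T -> ctr[1]=3
Ev 2: PC=7 idx=1 pred=T actual=T -> ctr[1]=3
Ev 3: PC=1 idx=1 pred=T actual=T -> ctr[1]=3
Ev 4: PC=1 idx=1 pred=T actual=N -> ctr[1]=2
Ev 5: PC=1 idx=1 pred=T actual=N -> ctr[1]=1
Ev 6: PC=1 idx=1 pred=N actual=T -> ctr[1]=2
Ev 7: PC=7 idx=1 pred=T actual=N -> ctr[1]=1
Ev 8: PC=7 idx=1 pred=N actual=T -> ctr[1]=2
Ev 9: PC=1 idx=1 pred=T actual=T -> ctr[1]=3
Ev 10: PC=7 idx=1 pred=T actual=N -> ctr[1]=2
Ev 11: PC=7 idx=1 pred=T actual=T -> ctr[1]=3
Ev 12: PC=1 idx=1 pred=T actual=N -> ctr[1]=2

Answer: 2 2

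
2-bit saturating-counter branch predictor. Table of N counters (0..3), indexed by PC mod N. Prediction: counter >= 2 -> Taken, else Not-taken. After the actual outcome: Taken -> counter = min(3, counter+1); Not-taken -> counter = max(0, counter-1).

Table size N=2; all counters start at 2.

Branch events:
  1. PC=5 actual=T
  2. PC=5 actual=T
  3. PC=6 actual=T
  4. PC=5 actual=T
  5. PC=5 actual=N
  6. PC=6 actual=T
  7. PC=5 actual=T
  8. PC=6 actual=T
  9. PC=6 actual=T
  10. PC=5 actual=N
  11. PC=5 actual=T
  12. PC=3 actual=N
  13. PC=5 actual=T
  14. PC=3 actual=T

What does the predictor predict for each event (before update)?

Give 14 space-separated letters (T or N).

Answer: T T T T T T T T T T T T T T

Derivation:
Ev 1: PC=5 idx=1 pred=T actual=T -> ctr[1]=3
Ev 2: PC=5 idx=1 pred=T actual=T -> ctr[1]=3
Ev 3: PC=6 idx=0 pred=T actual=T -> ctr[0]=3
Ev 4: PC=5 idx=1 pred=T actual=T -> ctr[1]=3
Ev 5: PC=5 idx=1 pred=T actual=N -> ctr[1]=2
Ev 6: PC=6 idx=0 pred=T actual=T -> ctr[0]=3
Ev 7: PC=5 idx=1 pred=T actual=T -> ctr[1]=3
Ev 8: PC=6 idx=0 pred=T actual=T -> ctr[0]=3
Ev 9: PC=6 idx=0 pred=T actual=T -> ctr[0]=3
Ev 10: PC=5 idx=1 pred=T actual=N -> ctr[1]=2
Ev 11: PC=5 idx=1 pred=T actual=T -> ctr[1]=3
Ev 12: PC=3 idx=1 pred=T actual=N -> ctr[1]=2
Ev 13: PC=5 idx=1 pred=T actual=T -> ctr[1]=3
Ev 14: PC=3 idx=1 pred=T actual=T -> ctr[1]=3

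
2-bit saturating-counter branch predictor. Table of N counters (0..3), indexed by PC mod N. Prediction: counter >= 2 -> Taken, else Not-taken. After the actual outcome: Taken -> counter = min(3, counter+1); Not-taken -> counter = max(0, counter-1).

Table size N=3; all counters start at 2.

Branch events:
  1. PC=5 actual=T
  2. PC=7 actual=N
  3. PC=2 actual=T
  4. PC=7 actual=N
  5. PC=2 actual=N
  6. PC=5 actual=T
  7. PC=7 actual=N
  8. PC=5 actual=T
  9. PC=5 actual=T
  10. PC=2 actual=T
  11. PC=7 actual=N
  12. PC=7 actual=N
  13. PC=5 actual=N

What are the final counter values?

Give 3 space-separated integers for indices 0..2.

Ev 1: PC=5 idx=2 pred=T actual=T -> ctr[2]=3
Ev 2: PC=7 idx=1 pred=T actual=N -> ctr[1]=1
Ev 3: PC=2 idx=2 pred=T actual=T -> ctr[2]=3
Ev 4: PC=7 idx=1 pred=N actual=N -> ctr[1]=0
Ev 5: PC=2 idx=2 pred=T actual=N -> ctr[2]=2
Ev 6: PC=5 idx=2 pred=T actual=T -> ctr[2]=3
Ev 7: PC=7 idx=1 pred=N actual=N -> ctr[1]=0
Ev 8: PC=5 idx=2 pred=T actual=T -> ctr[2]=3
Ev 9: PC=5 idx=2 pred=T actual=T -> ctr[2]=3
Ev 10: PC=2 idx=2 pred=T actual=T -> ctr[2]=3
Ev 11: PC=7 idx=1 pred=N actual=N -> ctr[1]=0
Ev 12: PC=7 idx=1 pred=N actual=N -> ctr[1]=0
Ev 13: PC=5 idx=2 pred=T actual=N -> ctr[2]=2

Answer: 2 0 2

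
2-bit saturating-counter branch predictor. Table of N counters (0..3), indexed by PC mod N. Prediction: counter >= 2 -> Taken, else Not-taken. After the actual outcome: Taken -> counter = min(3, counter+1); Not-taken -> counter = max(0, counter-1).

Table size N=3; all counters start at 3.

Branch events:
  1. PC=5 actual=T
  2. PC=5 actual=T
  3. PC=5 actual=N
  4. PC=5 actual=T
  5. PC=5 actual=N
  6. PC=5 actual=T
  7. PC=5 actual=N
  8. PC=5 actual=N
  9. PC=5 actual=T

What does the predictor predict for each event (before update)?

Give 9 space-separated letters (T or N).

Answer: T T T T T T T T N

Derivation:
Ev 1: PC=5 idx=2 pred=T actual=T -> ctr[2]=3
Ev 2: PC=5 idx=2 pred=T actual=T -> ctr[2]=3
Ev 3: PC=5 idx=2 pred=T actual=N -> ctr[2]=2
Ev 4: PC=5 idx=2 pred=T actual=T -> ctr[2]=3
Ev 5: PC=5 idx=2 pred=T actual=N -> ctr[2]=2
Ev 6: PC=5 idx=2 pred=T actual=T -> ctr[2]=3
Ev 7: PC=5 idx=2 pred=T actual=N -> ctr[2]=2
Ev 8: PC=5 idx=2 pred=T actual=N -> ctr[2]=1
Ev 9: PC=5 idx=2 pred=N actual=T -> ctr[2]=2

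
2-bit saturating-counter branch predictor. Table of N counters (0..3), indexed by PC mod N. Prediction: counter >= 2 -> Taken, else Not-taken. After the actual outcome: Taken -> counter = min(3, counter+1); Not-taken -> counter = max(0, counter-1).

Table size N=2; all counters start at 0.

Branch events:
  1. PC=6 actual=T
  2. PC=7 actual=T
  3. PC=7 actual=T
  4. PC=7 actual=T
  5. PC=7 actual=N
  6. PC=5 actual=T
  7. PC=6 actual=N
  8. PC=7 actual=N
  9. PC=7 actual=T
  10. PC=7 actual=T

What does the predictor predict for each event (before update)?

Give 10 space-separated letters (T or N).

Answer: N N N T T T N T T T

Derivation:
Ev 1: PC=6 idx=0 pred=N actual=T -> ctr[0]=1
Ev 2: PC=7 idx=1 pred=N actual=T -> ctr[1]=1
Ev 3: PC=7 idx=1 pred=N actual=T -> ctr[1]=2
Ev 4: PC=7 idx=1 pred=T actual=T -> ctr[1]=3
Ev 5: PC=7 idx=1 pred=T actual=N -> ctr[1]=2
Ev 6: PC=5 idx=1 pred=T actual=T -> ctr[1]=3
Ev 7: PC=6 idx=0 pred=N actual=N -> ctr[0]=0
Ev 8: PC=7 idx=1 pred=T actual=N -> ctr[1]=2
Ev 9: PC=7 idx=1 pred=T actual=T -> ctr[1]=3
Ev 10: PC=7 idx=1 pred=T actual=T -> ctr[1]=3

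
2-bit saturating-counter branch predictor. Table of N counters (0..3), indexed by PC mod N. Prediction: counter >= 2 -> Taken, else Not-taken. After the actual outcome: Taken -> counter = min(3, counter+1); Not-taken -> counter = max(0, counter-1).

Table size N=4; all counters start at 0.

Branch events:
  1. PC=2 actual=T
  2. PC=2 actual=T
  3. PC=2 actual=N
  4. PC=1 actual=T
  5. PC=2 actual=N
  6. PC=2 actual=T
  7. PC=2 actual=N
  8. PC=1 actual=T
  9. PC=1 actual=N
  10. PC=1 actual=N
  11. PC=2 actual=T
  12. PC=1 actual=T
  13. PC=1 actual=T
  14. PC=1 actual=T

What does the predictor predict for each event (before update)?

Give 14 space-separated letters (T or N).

Answer: N N T N N N N N T N N N N T

Derivation:
Ev 1: PC=2 idx=2 pred=N actual=T -> ctr[2]=1
Ev 2: PC=2 idx=2 pred=N actual=T -> ctr[2]=2
Ev 3: PC=2 idx=2 pred=T actual=N -> ctr[2]=1
Ev 4: PC=1 idx=1 pred=N actual=T -> ctr[1]=1
Ev 5: PC=2 idx=2 pred=N actual=N -> ctr[2]=0
Ev 6: PC=2 idx=2 pred=N actual=T -> ctr[2]=1
Ev 7: PC=2 idx=2 pred=N actual=N -> ctr[2]=0
Ev 8: PC=1 idx=1 pred=N actual=T -> ctr[1]=2
Ev 9: PC=1 idx=1 pred=T actual=N -> ctr[1]=1
Ev 10: PC=1 idx=1 pred=N actual=N -> ctr[1]=0
Ev 11: PC=2 idx=2 pred=N actual=T -> ctr[2]=1
Ev 12: PC=1 idx=1 pred=N actual=T -> ctr[1]=1
Ev 13: PC=1 idx=1 pred=N actual=T -> ctr[1]=2
Ev 14: PC=1 idx=1 pred=T actual=T -> ctr[1]=3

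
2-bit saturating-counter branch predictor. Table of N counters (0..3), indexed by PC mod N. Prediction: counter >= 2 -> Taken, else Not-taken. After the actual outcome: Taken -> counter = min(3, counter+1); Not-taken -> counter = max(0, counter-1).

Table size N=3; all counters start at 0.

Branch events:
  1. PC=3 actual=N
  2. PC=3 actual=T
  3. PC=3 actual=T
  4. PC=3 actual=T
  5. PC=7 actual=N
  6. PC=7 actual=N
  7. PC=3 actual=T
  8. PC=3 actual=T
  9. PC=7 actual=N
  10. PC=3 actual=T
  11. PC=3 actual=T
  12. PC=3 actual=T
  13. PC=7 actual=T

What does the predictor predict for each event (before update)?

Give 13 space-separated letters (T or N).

Answer: N N N T N N T T N T T T N

Derivation:
Ev 1: PC=3 idx=0 pred=N actual=N -> ctr[0]=0
Ev 2: PC=3 idx=0 pred=N actual=T -> ctr[0]=1
Ev 3: PC=3 idx=0 pred=N actual=T -> ctr[0]=2
Ev 4: PC=3 idx=0 pred=T actual=T -> ctr[0]=3
Ev 5: PC=7 idx=1 pred=N actual=N -> ctr[1]=0
Ev 6: PC=7 idx=1 pred=N actual=N -> ctr[1]=0
Ev 7: PC=3 idx=0 pred=T actual=T -> ctr[0]=3
Ev 8: PC=3 idx=0 pred=T actual=T -> ctr[0]=3
Ev 9: PC=7 idx=1 pred=N actual=N -> ctr[1]=0
Ev 10: PC=3 idx=0 pred=T actual=T -> ctr[0]=3
Ev 11: PC=3 idx=0 pred=T actual=T -> ctr[0]=3
Ev 12: PC=3 idx=0 pred=T actual=T -> ctr[0]=3
Ev 13: PC=7 idx=1 pred=N actual=T -> ctr[1]=1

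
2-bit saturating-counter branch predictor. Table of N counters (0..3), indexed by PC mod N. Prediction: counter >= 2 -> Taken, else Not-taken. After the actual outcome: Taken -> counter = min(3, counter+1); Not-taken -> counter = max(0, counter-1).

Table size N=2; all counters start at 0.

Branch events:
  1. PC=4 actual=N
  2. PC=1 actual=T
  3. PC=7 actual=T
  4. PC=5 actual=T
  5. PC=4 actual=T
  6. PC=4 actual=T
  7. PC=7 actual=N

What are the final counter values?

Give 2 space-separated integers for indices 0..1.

Answer: 2 2

Derivation:
Ev 1: PC=4 idx=0 pred=N actual=N -> ctr[0]=0
Ev 2: PC=1 idx=1 pred=N actual=T -> ctr[1]=1
Ev 3: PC=7 idx=1 pred=N actual=T -> ctr[1]=2
Ev 4: PC=5 idx=1 pred=T actual=T -> ctr[1]=3
Ev 5: PC=4 idx=0 pred=N actual=T -> ctr[0]=1
Ev 6: PC=4 idx=0 pred=N actual=T -> ctr[0]=2
Ev 7: PC=7 idx=1 pred=T actual=N -> ctr[1]=2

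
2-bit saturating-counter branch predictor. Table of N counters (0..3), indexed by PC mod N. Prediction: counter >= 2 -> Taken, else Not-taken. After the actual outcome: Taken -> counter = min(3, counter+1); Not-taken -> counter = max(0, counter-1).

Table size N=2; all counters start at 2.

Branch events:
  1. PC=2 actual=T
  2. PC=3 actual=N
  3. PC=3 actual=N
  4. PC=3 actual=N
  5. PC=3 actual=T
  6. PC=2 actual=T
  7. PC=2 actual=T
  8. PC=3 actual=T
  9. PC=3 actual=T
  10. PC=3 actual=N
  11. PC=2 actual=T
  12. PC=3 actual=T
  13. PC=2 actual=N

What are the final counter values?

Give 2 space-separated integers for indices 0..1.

Ev 1: PC=2 idx=0 pred=T actual=T -> ctr[0]=3
Ev 2: PC=3 idx=1 pred=T actual=N -> ctr[1]=1
Ev 3: PC=3 idx=1 pred=N actual=N -> ctr[1]=0
Ev 4: PC=3 idx=1 pred=N actual=N -> ctr[1]=0
Ev 5: PC=3 idx=1 pred=N actual=T -> ctr[1]=1
Ev 6: PC=2 idx=0 pred=T actual=T -> ctr[0]=3
Ev 7: PC=2 idx=0 pred=T actual=T -> ctr[0]=3
Ev 8: PC=3 idx=1 pred=N actual=T -> ctr[1]=2
Ev 9: PC=3 idx=1 pred=T actual=T -> ctr[1]=3
Ev 10: PC=3 idx=1 pred=T actual=N -> ctr[1]=2
Ev 11: PC=2 idx=0 pred=T actual=T -> ctr[0]=3
Ev 12: PC=3 idx=1 pred=T actual=T -> ctr[1]=3
Ev 13: PC=2 idx=0 pred=T actual=N -> ctr[0]=2

Answer: 2 3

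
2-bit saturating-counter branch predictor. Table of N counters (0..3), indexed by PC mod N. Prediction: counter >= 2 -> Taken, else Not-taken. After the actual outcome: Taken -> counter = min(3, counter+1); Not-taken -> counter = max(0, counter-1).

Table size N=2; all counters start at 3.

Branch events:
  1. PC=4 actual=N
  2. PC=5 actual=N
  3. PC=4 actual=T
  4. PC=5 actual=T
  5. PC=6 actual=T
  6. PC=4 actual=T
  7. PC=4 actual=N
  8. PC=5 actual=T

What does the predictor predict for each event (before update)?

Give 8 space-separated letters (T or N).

Ev 1: PC=4 idx=0 pred=T actual=N -> ctr[0]=2
Ev 2: PC=5 idx=1 pred=T actual=N -> ctr[1]=2
Ev 3: PC=4 idx=0 pred=T actual=T -> ctr[0]=3
Ev 4: PC=5 idx=1 pred=T actual=T -> ctr[1]=3
Ev 5: PC=6 idx=0 pred=T actual=T -> ctr[0]=3
Ev 6: PC=4 idx=0 pred=T actual=T -> ctr[0]=3
Ev 7: PC=4 idx=0 pred=T actual=N -> ctr[0]=2
Ev 8: PC=5 idx=1 pred=T actual=T -> ctr[1]=3

Answer: T T T T T T T T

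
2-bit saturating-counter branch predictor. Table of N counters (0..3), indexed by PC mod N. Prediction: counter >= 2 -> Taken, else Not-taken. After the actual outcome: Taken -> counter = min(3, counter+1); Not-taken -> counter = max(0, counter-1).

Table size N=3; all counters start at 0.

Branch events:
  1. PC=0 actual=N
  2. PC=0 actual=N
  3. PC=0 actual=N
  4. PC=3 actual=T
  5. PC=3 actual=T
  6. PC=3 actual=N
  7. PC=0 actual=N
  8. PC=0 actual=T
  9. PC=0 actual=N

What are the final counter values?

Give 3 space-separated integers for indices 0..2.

Answer: 0 0 0

Derivation:
Ev 1: PC=0 idx=0 pred=N actual=N -> ctr[0]=0
Ev 2: PC=0 idx=0 pred=N actual=N -> ctr[0]=0
Ev 3: PC=0 idx=0 pred=N actual=N -> ctr[0]=0
Ev 4: PC=3 idx=0 pred=N actual=T -> ctr[0]=1
Ev 5: PC=3 idx=0 pred=N actual=T -> ctr[0]=2
Ev 6: PC=3 idx=0 pred=T actual=N -> ctr[0]=1
Ev 7: PC=0 idx=0 pred=N actual=N -> ctr[0]=0
Ev 8: PC=0 idx=0 pred=N actual=T -> ctr[0]=1
Ev 9: PC=0 idx=0 pred=N actual=N -> ctr[0]=0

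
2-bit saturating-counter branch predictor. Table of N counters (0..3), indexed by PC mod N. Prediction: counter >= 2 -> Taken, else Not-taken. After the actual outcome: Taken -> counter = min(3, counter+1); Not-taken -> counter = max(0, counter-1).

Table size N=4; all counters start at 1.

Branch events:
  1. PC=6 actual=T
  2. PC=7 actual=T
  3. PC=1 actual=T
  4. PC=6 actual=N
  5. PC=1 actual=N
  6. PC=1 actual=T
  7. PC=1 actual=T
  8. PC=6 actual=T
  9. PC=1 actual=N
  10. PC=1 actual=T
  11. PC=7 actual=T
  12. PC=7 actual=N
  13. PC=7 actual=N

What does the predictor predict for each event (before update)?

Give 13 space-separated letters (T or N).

Ev 1: PC=6 idx=2 pred=N actual=T -> ctr[2]=2
Ev 2: PC=7 idx=3 pred=N actual=T -> ctr[3]=2
Ev 3: PC=1 idx=1 pred=N actual=T -> ctr[1]=2
Ev 4: PC=6 idx=2 pred=T actual=N -> ctr[2]=1
Ev 5: PC=1 idx=1 pred=T actual=N -> ctr[1]=1
Ev 6: PC=1 idx=1 pred=N actual=T -> ctr[1]=2
Ev 7: PC=1 idx=1 pred=T actual=T -> ctr[1]=3
Ev 8: PC=6 idx=2 pred=N actual=T -> ctr[2]=2
Ev 9: PC=1 idx=1 pred=T actual=N -> ctr[1]=2
Ev 10: PC=1 idx=1 pred=T actual=T -> ctr[1]=3
Ev 11: PC=7 idx=3 pred=T actual=T -> ctr[3]=3
Ev 12: PC=7 idx=3 pred=T actual=N -> ctr[3]=2
Ev 13: PC=7 idx=3 pred=T actual=N -> ctr[3]=1

Answer: N N N T T N T N T T T T T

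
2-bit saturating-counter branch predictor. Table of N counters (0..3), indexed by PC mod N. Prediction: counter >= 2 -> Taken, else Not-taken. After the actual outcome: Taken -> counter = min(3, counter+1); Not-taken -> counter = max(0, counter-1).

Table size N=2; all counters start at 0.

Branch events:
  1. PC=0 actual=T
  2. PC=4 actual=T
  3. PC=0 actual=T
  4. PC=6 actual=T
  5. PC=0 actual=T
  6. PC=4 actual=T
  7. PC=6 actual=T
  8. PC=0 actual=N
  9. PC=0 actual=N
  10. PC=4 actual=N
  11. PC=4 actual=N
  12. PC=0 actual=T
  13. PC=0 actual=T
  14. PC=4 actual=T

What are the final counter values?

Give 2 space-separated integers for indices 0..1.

Answer: 3 0

Derivation:
Ev 1: PC=0 idx=0 pred=N actual=T -> ctr[0]=1
Ev 2: PC=4 idx=0 pred=N actual=T -> ctr[0]=2
Ev 3: PC=0 idx=0 pred=T actual=T -> ctr[0]=3
Ev 4: PC=6 idx=0 pred=T actual=T -> ctr[0]=3
Ev 5: PC=0 idx=0 pred=T actual=T -> ctr[0]=3
Ev 6: PC=4 idx=0 pred=T actual=T -> ctr[0]=3
Ev 7: PC=6 idx=0 pred=T actual=T -> ctr[0]=3
Ev 8: PC=0 idx=0 pred=T actual=N -> ctr[0]=2
Ev 9: PC=0 idx=0 pred=T actual=N -> ctr[0]=1
Ev 10: PC=4 idx=0 pred=N actual=N -> ctr[0]=0
Ev 11: PC=4 idx=0 pred=N actual=N -> ctr[0]=0
Ev 12: PC=0 idx=0 pred=N actual=T -> ctr[0]=1
Ev 13: PC=0 idx=0 pred=N actual=T -> ctr[0]=2
Ev 14: PC=4 idx=0 pred=T actual=T -> ctr[0]=3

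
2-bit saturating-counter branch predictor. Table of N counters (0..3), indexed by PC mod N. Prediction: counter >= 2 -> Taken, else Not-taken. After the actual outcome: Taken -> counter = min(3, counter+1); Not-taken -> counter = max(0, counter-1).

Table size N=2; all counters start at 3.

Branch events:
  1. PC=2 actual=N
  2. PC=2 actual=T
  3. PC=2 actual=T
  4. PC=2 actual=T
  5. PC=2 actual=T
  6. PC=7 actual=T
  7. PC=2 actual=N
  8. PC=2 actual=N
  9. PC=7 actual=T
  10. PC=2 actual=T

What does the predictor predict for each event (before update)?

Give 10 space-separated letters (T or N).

Answer: T T T T T T T T T N

Derivation:
Ev 1: PC=2 idx=0 pred=T actual=N -> ctr[0]=2
Ev 2: PC=2 idx=0 pred=T actual=T -> ctr[0]=3
Ev 3: PC=2 idx=0 pred=T actual=T -> ctr[0]=3
Ev 4: PC=2 idx=0 pred=T actual=T -> ctr[0]=3
Ev 5: PC=2 idx=0 pred=T actual=T -> ctr[0]=3
Ev 6: PC=7 idx=1 pred=T actual=T -> ctr[1]=3
Ev 7: PC=2 idx=0 pred=T actual=N -> ctr[0]=2
Ev 8: PC=2 idx=0 pred=T actual=N -> ctr[0]=1
Ev 9: PC=7 idx=1 pred=T actual=T -> ctr[1]=3
Ev 10: PC=2 idx=0 pred=N actual=T -> ctr[0]=2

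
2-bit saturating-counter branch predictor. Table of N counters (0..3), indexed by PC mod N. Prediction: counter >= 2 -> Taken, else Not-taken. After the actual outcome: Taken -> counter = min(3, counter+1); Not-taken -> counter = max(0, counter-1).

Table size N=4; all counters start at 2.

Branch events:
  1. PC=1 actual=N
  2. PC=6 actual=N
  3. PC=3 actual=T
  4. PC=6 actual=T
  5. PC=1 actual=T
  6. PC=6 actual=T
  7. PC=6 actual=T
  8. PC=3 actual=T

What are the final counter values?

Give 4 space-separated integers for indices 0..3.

Ev 1: PC=1 idx=1 pred=T actual=N -> ctr[1]=1
Ev 2: PC=6 idx=2 pred=T actual=N -> ctr[2]=1
Ev 3: PC=3 idx=3 pred=T actual=T -> ctr[3]=3
Ev 4: PC=6 idx=2 pred=N actual=T -> ctr[2]=2
Ev 5: PC=1 idx=1 pred=N actual=T -> ctr[1]=2
Ev 6: PC=6 idx=2 pred=T actual=T -> ctr[2]=3
Ev 7: PC=6 idx=2 pred=T actual=T -> ctr[2]=3
Ev 8: PC=3 idx=3 pred=T actual=T -> ctr[3]=3

Answer: 2 2 3 3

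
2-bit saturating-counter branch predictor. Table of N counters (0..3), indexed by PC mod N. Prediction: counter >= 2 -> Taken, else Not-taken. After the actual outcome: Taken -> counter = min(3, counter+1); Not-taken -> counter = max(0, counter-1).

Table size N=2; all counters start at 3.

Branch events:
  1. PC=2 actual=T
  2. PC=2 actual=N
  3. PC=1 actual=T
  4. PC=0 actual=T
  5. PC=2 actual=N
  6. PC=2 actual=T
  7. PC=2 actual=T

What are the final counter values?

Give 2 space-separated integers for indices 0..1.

Answer: 3 3

Derivation:
Ev 1: PC=2 idx=0 pred=T actual=T -> ctr[0]=3
Ev 2: PC=2 idx=0 pred=T actual=N -> ctr[0]=2
Ev 3: PC=1 idx=1 pred=T actual=T -> ctr[1]=3
Ev 4: PC=0 idx=0 pred=T actual=T -> ctr[0]=3
Ev 5: PC=2 idx=0 pred=T actual=N -> ctr[0]=2
Ev 6: PC=2 idx=0 pred=T actual=T -> ctr[0]=3
Ev 7: PC=2 idx=0 pred=T actual=T -> ctr[0]=3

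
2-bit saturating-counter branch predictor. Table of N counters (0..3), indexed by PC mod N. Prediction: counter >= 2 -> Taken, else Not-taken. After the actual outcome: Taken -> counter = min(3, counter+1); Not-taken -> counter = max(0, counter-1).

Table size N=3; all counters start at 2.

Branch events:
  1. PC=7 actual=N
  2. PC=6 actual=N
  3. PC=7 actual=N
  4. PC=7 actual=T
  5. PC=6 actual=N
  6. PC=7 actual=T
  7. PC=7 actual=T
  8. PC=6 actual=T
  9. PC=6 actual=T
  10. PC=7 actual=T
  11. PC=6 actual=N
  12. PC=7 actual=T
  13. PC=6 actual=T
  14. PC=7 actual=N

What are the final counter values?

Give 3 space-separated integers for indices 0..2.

Answer: 2 2 2

Derivation:
Ev 1: PC=7 idx=1 pred=T actual=N -> ctr[1]=1
Ev 2: PC=6 idx=0 pred=T actual=N -> ctr[0]=1
Ev 3: PC=7 idx=1 pred=N actual=N -> ctr[1]=0
Ev 4: PC=7 idx=1 pred=N actual=T -> ctr[1]=1
Ev 5: PC=6 idx=0 pred=N actual=N -> ctr[0]=0
Ev 6: PC=7 idx=1 pred=N actual=T -> ctr[1]=2
Ev 7: PC=7 idx=1 pred=T actual=T -> ctr[1]=3
Ev 8: PC=6 idx=0 pred=N actual=T -> ctr[0]=1
Ev 9: PC=6 idx=0 pred=N actual=T -> ctr[0]=2
Ev 10: PC=7 idx=1 pred=T actual=T -> ctr[1]=3
Ev 11: PC=6 idx=0 pred=T actual=N -> ctr[0]=1
Ev 12: PC=7 idx=1 pred=T actual=T -> ctr[1]=3
Ev 13: PC=6 idx=0 pred=N actual=T -> ctr[0]=2
Ev 14: PC=7 idx=1 pred=T actual=N -> ctr[1]=2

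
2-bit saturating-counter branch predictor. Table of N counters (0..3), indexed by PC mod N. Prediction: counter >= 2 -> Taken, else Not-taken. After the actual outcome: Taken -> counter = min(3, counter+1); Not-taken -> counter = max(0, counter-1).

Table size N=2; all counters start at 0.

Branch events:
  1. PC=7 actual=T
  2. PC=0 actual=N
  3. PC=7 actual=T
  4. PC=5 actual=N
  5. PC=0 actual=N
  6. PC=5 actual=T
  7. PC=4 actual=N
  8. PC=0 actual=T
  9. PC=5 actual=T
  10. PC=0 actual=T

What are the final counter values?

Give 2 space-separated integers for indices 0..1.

Ev 1: PC=7 idx=1 pred=N actual=T -> ctr[1]=1
Ev 2: PC=0 idx=0 pred=N actual=N -> ctr[0]=0
Ev 3: PC=7 idx=1 pred=N actual=T -> ctr[1]=2
Ev 4: PC=5 idx=1 pred=T actual=N -> ctr[1]=1
Ev 5: PC=0 idx=0 pred=N actual=N -> ctr[0]=0
Ev 6: PC=5 idx=1 pred=N actual=T -> ctr[1]=2
Ev 7: PC=4 idx=0 pred=N actual=N -> ctr[0]=0
Ev 8: PC=0 idx=0 pred=N actual=T -> ctr[0]=1
Ev 9: PC=5 idx=1 pred=T actual=T -> ctr[1]=3
Ev 10: PC=0 idx=0 pred=N actual=T -> ctr[0]=2

Answer: 2 3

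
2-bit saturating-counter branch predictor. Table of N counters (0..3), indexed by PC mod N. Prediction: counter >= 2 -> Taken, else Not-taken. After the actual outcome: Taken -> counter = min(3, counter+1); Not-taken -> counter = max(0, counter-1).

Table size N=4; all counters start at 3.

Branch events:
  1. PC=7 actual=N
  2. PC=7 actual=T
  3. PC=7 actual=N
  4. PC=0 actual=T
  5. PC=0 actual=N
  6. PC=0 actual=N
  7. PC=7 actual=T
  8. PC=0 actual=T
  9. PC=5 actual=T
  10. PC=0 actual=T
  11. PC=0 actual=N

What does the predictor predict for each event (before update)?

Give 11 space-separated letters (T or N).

Answer: T T T T T T T N T T T

Derivation:
Ev 1: PC=7 idx=3 pred=T actual=N -> ctr[3]=2
Ev 2: PC=7 idx=3 pred=T actual=T -> ctr[3]=3
Ev 3: PC=7 idx=3 pred=T actual=N -> ctr[3]=2
Ev 4: PC=0 idx=0 pred=T actual=T -> ctr[0]=3
Ev 5: PC=0 idx=0 pred=T actual=N -> ctr[0]=2
Ev 6: PC=0 idx=0 pred=T actual=N -> ctr[0]=1
Ev 7: PC=7 idx=3 pred=T actual=T -> ctr[3]=3
Ev 8: PC=0 idx=0 pred=N actual=T -> ctr[0]=2
Ev 9: PC=5 idx=1 pred=T actual=T -> ctr[1]=3
Ev 10: PC=0 idx=0 pred=T actual=T -> ctr[0]=3
Ev 11: PC=0 idx=0 pred=T actual=N -> ctr[0]=2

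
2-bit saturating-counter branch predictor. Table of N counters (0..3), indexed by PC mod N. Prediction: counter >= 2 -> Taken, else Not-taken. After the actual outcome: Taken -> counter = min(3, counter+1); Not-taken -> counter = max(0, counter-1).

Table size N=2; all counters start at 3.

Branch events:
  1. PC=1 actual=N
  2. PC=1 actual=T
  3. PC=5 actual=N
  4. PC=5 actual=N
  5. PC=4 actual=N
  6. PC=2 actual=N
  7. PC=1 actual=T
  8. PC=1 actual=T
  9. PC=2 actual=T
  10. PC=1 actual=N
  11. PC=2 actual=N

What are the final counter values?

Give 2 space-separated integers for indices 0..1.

Answer: 1 2

Derivation:
Ev 1: PC=1 idx=1 pred=T actual=N -> ctr[1]=2
Ev 2: PC=1 idx=1 pred=T actual=T -> ctr[1]=3
Ev 3: PC=5 idx=1 pred=T actual=N -> ctr[1]=2
Ev 4: PC=5 idx=1 pred=T actual=N -> ctr[1]=1
Ev 5: PC=4 idx=0 pred=T actual=N -> ctr[0]=2
Ev 6: PC=2 idx=0 pred=T actual=N -> ctr[0]=1
Ev 7: PC=1 idx=1 pred=N actual=T -> ctr[1]=2
Ev 8: PC=1 idx=1 pred=T actual=T -> ctr[1]=3
Ev 9: PC=2 idx=0 pred=N actual=T -> ctr[0]=2
Ev 10: PC=1 idx=1 pred=T actual=N -> ctr[1]=2
Ev 11: PC=2 idx=0 pred=T actual=N -> ctr[0]=1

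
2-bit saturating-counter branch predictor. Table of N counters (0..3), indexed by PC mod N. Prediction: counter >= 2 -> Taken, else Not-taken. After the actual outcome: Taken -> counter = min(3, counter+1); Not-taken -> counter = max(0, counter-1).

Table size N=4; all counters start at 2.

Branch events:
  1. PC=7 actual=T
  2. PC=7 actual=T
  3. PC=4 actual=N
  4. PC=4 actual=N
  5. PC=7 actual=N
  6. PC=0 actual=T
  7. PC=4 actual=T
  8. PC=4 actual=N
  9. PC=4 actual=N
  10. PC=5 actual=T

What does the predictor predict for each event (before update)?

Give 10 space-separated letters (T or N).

Answer: T T T N T N N T N T

Derivation:
Ev 1: PC=7 idx=3 pred=T actual=T -> ctr[3]=3
Ev 2: PC=7 idx=3 pred=T actual=T -> ctr[3]=3
Ev 3: PC=4 idx=0 pred=T actual=N -> ctr[0]=1
Ev 4: PC=4 idx=0 pred=N actual=N -> ctr[0]=0
Ev 5: PC=7 idx=3 pred=T actual=N -> ctr[3]=2
Ev 6: PC=0 idx=0 pred=N actual=T -> ctr[0]=1
Ev 7: PC=4 idx=0 pred=N actual=T -> ctr[0]=2
Ev 8: PC=4 idx=0 pred=T actual=N -> ctr[0]=1
Ev 9: PC=4 idx=0 pred=N actual=N -> ctr[0]=0
Ev 10: PC=5 idx=1 pred=T actual=T -> ctr[1]=3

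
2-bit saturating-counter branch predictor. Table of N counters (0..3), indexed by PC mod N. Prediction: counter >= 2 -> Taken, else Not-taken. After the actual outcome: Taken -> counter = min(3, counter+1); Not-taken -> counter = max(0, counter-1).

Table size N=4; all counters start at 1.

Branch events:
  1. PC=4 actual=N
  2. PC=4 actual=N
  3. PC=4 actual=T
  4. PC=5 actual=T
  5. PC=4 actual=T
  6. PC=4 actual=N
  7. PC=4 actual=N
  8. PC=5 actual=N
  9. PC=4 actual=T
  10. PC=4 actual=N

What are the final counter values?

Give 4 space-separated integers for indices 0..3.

Ev 1: PC=4 idx=0 pred=N actual=N -> ctr[0]=0
Ev 2: PC=4 idx=0 pred=N actual=N -> ctr[0]=0
Ev 3: PC=4 idx=0 pred=N actual=T -> ctr[0]=1
Ev 4: PC=5 idx=1 pred=N actual=T -> ctr[1]=2
Ev 5: PC=4 idx=0 pred=N actual=T -> ctr[0]=2
Ev 6: PC=4 idx=0 pred=T actual=N -> ctr[0]=1
Ev 7: PC=4 idx=0 pred=N actual=N -> ctr[0]=0
Ev 8: PC=5 idx=1 pred=T actual=N -> ctr[1]=1
Ev 9: PC=4 idx=0 pred=N actual=T -> ctr[0]=1
Ev 10: PC=4 idx=0 pred=N actual=N -> ctr[0]=0

Answer: 0 1 1 1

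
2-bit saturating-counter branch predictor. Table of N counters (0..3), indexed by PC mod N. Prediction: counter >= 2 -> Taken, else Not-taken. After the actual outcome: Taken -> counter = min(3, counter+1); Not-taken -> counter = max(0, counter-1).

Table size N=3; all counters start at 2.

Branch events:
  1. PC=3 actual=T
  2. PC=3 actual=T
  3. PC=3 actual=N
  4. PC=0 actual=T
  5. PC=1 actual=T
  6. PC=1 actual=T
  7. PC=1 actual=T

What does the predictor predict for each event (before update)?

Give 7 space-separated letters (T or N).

Ev 1: PC=3 idx=0 pred=T actual=T -> ctr[0]=3
Ev 2: PC=3 idx=0 pred=T actual=T -> ctr[0]=3
Ev 3: PC=3 idx=0 pred=T actual=N -> ctr[0]=2
Ev 4: PC=0 idx=0 pred=T actual=T -> ctr[0]=3
Ev 5: PC=1 idx=1 pred=T actual=T -> ctr[1]=3
Ev 6: PC=1 idx=1 pred=T actual=T -> ctr[1]=3
Ev 7: PC=1 idx=1 pred=T actual=T -> ctr[1]=3

Answer: T T T T T T T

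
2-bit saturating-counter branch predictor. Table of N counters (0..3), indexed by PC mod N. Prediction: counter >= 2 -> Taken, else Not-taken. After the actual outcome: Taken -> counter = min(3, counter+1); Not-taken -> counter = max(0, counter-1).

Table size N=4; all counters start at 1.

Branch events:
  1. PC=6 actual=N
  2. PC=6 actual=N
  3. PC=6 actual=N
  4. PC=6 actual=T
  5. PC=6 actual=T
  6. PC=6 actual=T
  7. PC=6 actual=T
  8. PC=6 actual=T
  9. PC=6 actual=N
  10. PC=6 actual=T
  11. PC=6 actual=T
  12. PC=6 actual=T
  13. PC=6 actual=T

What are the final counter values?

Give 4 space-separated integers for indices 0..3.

Ev 1: PC=6 idx=2 pred=N actual=N -> ctr[2]=0
Ev 2: PC=6 idx=2 pred=N actual=N -> ctr[2]=0
Ev 3: PC=6 idx=2 pred=N actual=N -> ctr[2]=0
Ev 4: PC=6 idx=2 pred=N actual=T -> ctr[2]=1
Ev 5: PC=6 idx=2 pred=N actual=T -> ctr[2]=2
Ev 6: PC=6 idx=2 pred=T actual=T -> ctr[2]=3
Ev 7: PC=6 idx=2 pred=T actual=T -> ctr[2]=3
Ev 8: PC=6 idx=2 pred=T actual=T -> ctr[2]=3
Ev 9: PC=6 idx=2 pred=T actual=N -> ctr[2]=2
Ev 10: PC=6 idx=2 pred=T actual=T -> ctr[2]=3
Ev 11: PC=6 idx=2 pred=T actual=T -> ctr[2]=3
Ev 12: PC=6 idx=2 pred=T actual=T -> ctr[2]=3
Ev 13: PC=6 idx=2 pred=T actual=T -> ctr[2]=3

Answer: 1 1 3 1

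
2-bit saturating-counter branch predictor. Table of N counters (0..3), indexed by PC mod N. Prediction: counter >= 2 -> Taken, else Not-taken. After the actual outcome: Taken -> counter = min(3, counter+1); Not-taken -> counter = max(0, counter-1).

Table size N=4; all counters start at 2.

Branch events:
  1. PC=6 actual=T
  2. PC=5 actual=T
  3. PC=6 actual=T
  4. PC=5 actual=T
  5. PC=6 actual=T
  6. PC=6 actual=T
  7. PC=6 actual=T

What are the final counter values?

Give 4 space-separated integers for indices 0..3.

Answer: 2 3 3 2

Derivation:
Ev 1: PC=6 idx=2 pred=T actual=T -> ctr[2]=3
Ev 2: PC=5 idx=1 pred=T actual=T -> ctr[1]=3
Ev 3: PC=6 idx=2 pred=T actual=T -> ctr[2]=3
Ev 4: PC=5 idx=1 pred=T actual=T -> ctr[1]=3
Ev 5: PC=6 idx=2 pred=T actual=T -> ctr[2]=3
Ev 6: PC=6 idx=2 pred=T actual=T -> ctr[2]=3
Ev 7: PC=6 idx=2 pred=T actual=T -> ctr[2]=3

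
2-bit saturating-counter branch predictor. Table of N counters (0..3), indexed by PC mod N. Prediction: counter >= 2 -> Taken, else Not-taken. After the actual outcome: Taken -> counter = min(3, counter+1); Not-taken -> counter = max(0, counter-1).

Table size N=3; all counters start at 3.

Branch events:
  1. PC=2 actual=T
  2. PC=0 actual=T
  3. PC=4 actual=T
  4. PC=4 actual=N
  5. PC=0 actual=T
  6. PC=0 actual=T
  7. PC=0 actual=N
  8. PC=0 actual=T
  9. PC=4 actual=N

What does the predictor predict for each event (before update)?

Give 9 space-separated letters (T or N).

Ev 1: PC=2 idx=2 pred=T actual=T -> ctr[2]=3
Ev 2: PC=0 idx=0 pred=T actual=T -> ctr[0]=3
Ev 3: PC=4 idx=1 pred=T actual=T -> ctr[1]=3
Ev 4: PC=4 idx=1 pred=T actual=N -> ctr[1]=2
Ev 5: PC=0 idx=0 pred=T actual=T -> ctr[0]=3
Ev 6: PC=0 idx=0 pred=T actual=T -> ctr[0]=3
Ev 7: PC=0 idx=0 pred=T actual=N -> ctr[0]=2
Ev 8: PC=0 idx=0 pred=T actual=T -> ctr[0]=3
Ev 9: PC=4 idx=1 pred=T actual=N -> ctr[1]=1

Answer: T T T T T T T T T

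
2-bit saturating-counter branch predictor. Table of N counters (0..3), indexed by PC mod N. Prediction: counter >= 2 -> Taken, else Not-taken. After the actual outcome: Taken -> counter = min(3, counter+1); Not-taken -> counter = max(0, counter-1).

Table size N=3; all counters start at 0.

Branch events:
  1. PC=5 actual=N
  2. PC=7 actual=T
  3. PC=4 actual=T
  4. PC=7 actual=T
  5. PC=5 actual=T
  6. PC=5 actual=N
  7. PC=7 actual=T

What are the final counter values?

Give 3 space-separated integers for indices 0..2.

Answer: 0 3 0

Derivation:
Ev 1: PC=5 idx=2 pred=N actual=N -> ctr[2]=0
Ev 2: PC=7 idx=1 pred=N actual=T -> ctr[1]=1
Ev 3: PC=4 idx=1 pred=N actual=T -> ctr[1]=2
Ev 4: PC=7 idx=1 pred=T actual=T -> ctr[1]=3
Ev 5: PC=5 idx=2 pred=N actual=T -> ctr[2]=1
Ev 6: PC=5 idx=2 pred=N actual=N -> ctr[2]=0
Ev 7: PC=7 idx=1 pred=T actual=T -> ctr[1]=3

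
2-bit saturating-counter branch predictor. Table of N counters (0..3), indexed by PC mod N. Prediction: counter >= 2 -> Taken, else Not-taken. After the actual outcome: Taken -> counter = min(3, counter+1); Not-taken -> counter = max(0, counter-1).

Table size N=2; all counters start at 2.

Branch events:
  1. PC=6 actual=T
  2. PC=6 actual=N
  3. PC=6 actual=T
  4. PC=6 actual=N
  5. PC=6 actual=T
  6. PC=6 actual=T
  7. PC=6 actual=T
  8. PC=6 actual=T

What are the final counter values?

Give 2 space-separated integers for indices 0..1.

Answer: 3 2

Derivation:
Ev 1: PC=6 idx=0 pred=T actual=T -> ctr[0]=3
Ev 2: PC=6 idx=0 pred=T actual=N -> ctr[0]=2
Ev 3: PC=6 idx=0 pred=T actual=T -> ctr[0]=3
Ev 4: PC=6 idx=0 pred=T actual=N -> ctr[0]=2
Ev 5: PC=6 idx=0 pred=T actual=T -> ctr[0]=3
Ev 6: PC=6 idx=0 pred=T actual=T -> ctr[0]=3
Ev 7: PC=6 idx=0 pred=T actual=T -> ctr[0]=3
Ev 8: PC=6 idx=0 pred=T actual=T -> ctr[0]=3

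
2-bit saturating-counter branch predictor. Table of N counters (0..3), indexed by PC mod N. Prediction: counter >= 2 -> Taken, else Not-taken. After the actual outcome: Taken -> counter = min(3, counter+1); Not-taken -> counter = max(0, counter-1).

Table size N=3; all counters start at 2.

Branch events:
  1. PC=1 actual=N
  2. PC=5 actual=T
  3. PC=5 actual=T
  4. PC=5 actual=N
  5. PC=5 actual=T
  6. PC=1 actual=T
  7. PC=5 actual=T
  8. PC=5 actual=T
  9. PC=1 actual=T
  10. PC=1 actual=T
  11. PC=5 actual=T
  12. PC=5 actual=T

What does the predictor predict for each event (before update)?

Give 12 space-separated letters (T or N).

Answer: T T T T T N T T T T T T

Derivation:
Ev 1: PC=1 idx=1 pred=T actual=N -> ctr[1]=1
Ev 2: PC=5 idx=2 pred=T actual=T -> ctr[2]=3
Ev 3: PC=5 idx=2 pred=T actual=T -> ctr[2]=3
Ev 4: PC=5 idx=2 pred=T actual=N -> ctr[2]=2
Ev 5: PC=5 idx=2 pred=T actual=T -> ctr[2]=3
Ev 6: PC=1 idx=1 pred=N actual=T -> ctr[1]=2
Ev 7: PC=5 idx=2 pred=T actual=T -> ctr[2]=3
Ev 8: PC=5 idx=2 pred=T actual=T -> ctr[2]=3
Ev 9: PC=1 idx=1 pred=T actual=T -> ctr[1]=3
Ev 10: PC=1 idx=1 pred=T actual=T -> ctr[1]=3
Ev 11: PC=5 idx=2 pred=T actual=T -> ctr[2]=3
Ev 12: PC=5 idx=2 pred=T actual=T -> ctr[2]=3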